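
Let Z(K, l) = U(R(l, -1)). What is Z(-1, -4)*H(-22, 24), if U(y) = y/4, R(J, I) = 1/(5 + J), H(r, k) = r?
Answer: -11/2 ≈ -5.5000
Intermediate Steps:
U(y) = y/4 (U(y) = y*(¼) = y/4)
Z(K, l) = 1/(4*(5 + l))
Z(-1, -4)*H(-22, 24) = (1/(4*(5 - 4)))*(-22) = ((¼)/1)*(-22) = ((¼)*1)*(-22) = (¼)*(-22) = -11/2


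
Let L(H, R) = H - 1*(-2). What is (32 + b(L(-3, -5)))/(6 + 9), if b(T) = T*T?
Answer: 11/5 ≈ 2.2000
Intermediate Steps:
L(H, R) = 2 + H (L(H, R) = H + 2 = 2 + H)
b(T) = T**2
(32 + b(L(-3, -5)))/(6 + 9) = (32 + (2 - 3)**2)/(6 + 9) = (32 + (-1)**2)/15 = (32 + 1)/15 = (1/15)*33 = 11/5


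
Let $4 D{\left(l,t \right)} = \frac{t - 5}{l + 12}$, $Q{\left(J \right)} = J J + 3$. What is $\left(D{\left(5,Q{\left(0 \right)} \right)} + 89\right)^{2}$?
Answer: $\frac{9150625}{1156} \approx 7915.8$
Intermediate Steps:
$Q{\left(J \right)} = 3 + J^{2}$ ($Q{\left(J \right)} = J^{2} + 3 = 3 + J^{2}$)
$D{\left(l,t \right)} = \frac{-5 + t}{4 \left(12 + l\right)}$ ($D{\left(l,t \right)} = \frac{\left(t - 5\right) \frac{1}{l + 12}}{4} = \frac{\left(-5 + t\right) \frac{1}{12 + l}}{4} = \frac{\frac{1}{12 + l} \left(-5 + t\right)}{4} = \frac{-5 + t}{4 \left(12 + l\right)}$)
$\left(D{\left(5,Q{\left(0 \right)} \right)} + 89\right)^{2} = \left(\frac{-5 + \left(3 + 0^{2}\right)}{4 \left(12 + 5\right)} + 89\right)^{2} = \left(\frac{-5 + \left(3 + 0\right)}{4 \cdot 17} + 89\right)^{2} = \left(\frac{1}{4} \cdot \frac{1}{17} \left(-5 + 3\right) + 89\right)^{2} = \left(\frac{1}{4} \cdot \frac{1}{17} \left(-2\right) + 89\right)^{2} = \left(- \frac{1}{34} + 89\right)^{2} = \left(\frac{3025}{34}\right)^{2} = \frac{9150625}{1156}$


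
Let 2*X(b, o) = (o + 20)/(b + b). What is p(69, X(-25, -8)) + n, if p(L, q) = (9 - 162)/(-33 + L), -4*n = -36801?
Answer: 9196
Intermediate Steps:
n = 36801/4 (n = -¼*(-36801) = 36801/4 ≈ 9200.3)
X(b, o) = (20 + o)/(4*b) (X(b, o) = ((o + 20)/(b + b))/2 = ((20 + o)/((2*b)))/2 = ((20 + o)*(1/(2*b)))/2 = ((20 + o)/(2*b))/2 = (20 + o)/(4*b))
p(L, q) = -153/(-33 + L)
p(69, X(-25, -8)) + n = -153/(-33 + 69) + 36801/4 = -153/36 + 36801/4 = -153*1/36 + 36801/4 = -17/4 + 36801/4 = 9196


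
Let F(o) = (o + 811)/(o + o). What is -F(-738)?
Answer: 73/1476 ≈ 0.049458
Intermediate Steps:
F(o) = (811 + o)/(2*o) (F(o) = (811 + o)/((2*o)) = (811 + o)*(1/(2*o)) = (811 + o)/(2*o))
-F(-738) = -(811 - 738)/(2*(-738)) = -(-1)*73/(2*738) = -1*(-73/1476) = 73/1476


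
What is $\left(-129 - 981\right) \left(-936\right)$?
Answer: $1038960$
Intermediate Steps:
$\left(-129 - 981\right) \left(-936\right) = \left(-1110\right) \left(-936\right) = 1038960$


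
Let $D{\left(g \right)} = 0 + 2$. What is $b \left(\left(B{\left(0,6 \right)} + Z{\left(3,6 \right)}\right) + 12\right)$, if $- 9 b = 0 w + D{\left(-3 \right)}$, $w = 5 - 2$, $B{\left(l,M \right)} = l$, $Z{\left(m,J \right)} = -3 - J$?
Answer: $- \frac{2}{3} \approx -0.66667$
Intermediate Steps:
$D{\left(g \right)} = 2$
$w = 3$ ($w = 5 - 2 = 3$)
$b = - \frac{2}{9}$ ($b = - \frac{0 \cdot 3 + 2}{9} = - \frac{0 + 2}{9} = \left(- \frac{1}{9}\right) 2 = - \frac{2}{9} \approx -0.22222$)
$b \left(\left(B{\left(0,6 \right)} + Z{\left(3,6 \right)}\right) + 12\right) = - \frac{2 \left(\left(0 - 9\right) + 12\right)}{9} = - \frac{2 \left(-9 + 12\right)}{9} = \left(- \frac{2}{9}\right) 3 = - \frac{2}{3}$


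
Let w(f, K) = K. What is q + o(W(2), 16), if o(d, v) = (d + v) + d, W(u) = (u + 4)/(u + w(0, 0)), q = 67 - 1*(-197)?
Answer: 286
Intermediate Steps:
q = 264 (q = 67 + 197 = 264)
W(u) = (4 + u)/u (W(u) = (u + 4)/(u + 0) = (4 + u)/u)
o(d, v) = v + 2*d
q + o(W(2), 16) = 264 + (16 + 2*((4 + 2)/2)) = 264 + (16 + 2*((1/2)*6)) = 264 + (16 + 2*3) = 264 + (16 + 6) = 264 + 22 = 286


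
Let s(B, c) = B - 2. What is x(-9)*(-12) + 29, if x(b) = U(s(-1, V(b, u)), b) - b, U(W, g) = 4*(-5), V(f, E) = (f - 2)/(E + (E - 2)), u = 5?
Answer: 161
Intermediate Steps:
V(f, E) = (-2 + f)/(-2 + 2*E) (V(f, E) = (-2 + f)/(E + (-2 + E)) = (-2 + f)/(-2 + 2*E))
s(B, c) = -2 + B
U(W, g) = -20
x(b) = -20 - b
x(-9)*(-12) + 29 = (-20 - 1*(-9))*(-12) + 29 = (-20 + 9)*(-12) + 29 = -11*(-12) + 29 = 132 + 29 = 161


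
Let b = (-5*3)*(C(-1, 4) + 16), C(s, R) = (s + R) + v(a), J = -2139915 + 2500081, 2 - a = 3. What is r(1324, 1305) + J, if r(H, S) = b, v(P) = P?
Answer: 359896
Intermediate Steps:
a = -1 (a = 2 - 1*3 = 2 - 3 = -1)
J = 360166
C(s, R) = -1 + R + s (C(s, R) = (s + R) - 1 = (R + s) - 1 = -1 + R + s)
b = -270 (b = (-5*3)*((-1 + 4 - 1) + 16) = -15*(2 + 16) = -15*18 = -270)
r(H, S) = -270
r(1324, 1305) + J = -270 + 360166 = 359896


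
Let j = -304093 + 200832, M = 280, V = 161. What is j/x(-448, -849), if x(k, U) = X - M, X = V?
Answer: 103261/119 ≈ 867.74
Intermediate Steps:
j = -103261
X = 161
x(k, U) = -119 (x(k, U) = 161 - 1*280 = 161 - 280 = -119)
j/x(-448, -849) = -103261/(-119) = -103261*(-1/119) = 103261/119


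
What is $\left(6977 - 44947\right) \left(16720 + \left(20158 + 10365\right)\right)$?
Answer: $-1793816710$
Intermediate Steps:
$\left(6977 - 44947\right) \left(16720 + \left(20158 + 10365\right)\right) = - 37970 \left(16720 + 30523\right) = \left(-37970\right) 47243 = -1793816710$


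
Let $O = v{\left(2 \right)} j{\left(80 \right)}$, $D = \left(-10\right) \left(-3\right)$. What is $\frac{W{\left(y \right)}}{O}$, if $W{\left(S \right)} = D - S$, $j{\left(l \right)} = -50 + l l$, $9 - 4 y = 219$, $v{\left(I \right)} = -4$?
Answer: $- \frac{33}{10160} \approx -0.003248$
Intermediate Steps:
$D = 30$
$y = - \frac{105}{2}$ ($y = \frac{9}{4} - \frac{219}{4} = - \frac{105}{2} \approx -52.5$)
$j{\left(l \right)} = -50 + l^{2}$
$W{\left(S \right)} = 30 - S$
$O = -25400$ ($O = - 4 \left(-50 + 80^{2}\right) = - 4 \left(-50 + 6400\right) = \left(-4\right) 6350 = -25400$)
$\frac{W{\left(y \right)}}{O} = \frac{30 - - \frac{105}{2}}{-25400} = \left(30 + \frac{105}{2}\right) \left(- \frac{1}{25400}\right) = \frac{165}{2} \left(- \frac{1}{25400}\right) = - \frac{33}{10160}$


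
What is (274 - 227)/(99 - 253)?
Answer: -47/154 ≈ -0.30519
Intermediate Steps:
(274 - 227)/(99 - 253) = 47/(-154) = 47*(-1/154) = -47/154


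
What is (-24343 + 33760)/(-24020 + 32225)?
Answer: 3139/2735 ≈ 1.1477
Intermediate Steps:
(-24343 + 33760)/(-24020 + 32225) = 9417/8205 = 9417*(1/8205) = 3139/2735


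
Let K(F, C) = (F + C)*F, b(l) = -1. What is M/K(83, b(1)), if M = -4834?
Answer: -2417/3403 ≈ -0.71026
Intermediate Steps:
K(F, C) = F*(C + F) (K(F, C) = (C + F)*F = F*(C + F))
M/K(83, b(1)) = -4834*1/(83*(-1 + 83)) = -4834/(83*82) = -4834/6806 = -4834*1/6806 = -2417/3403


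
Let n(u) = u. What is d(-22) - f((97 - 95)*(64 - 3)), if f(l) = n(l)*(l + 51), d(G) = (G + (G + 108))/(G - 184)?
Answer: -2173950/103 ≈ -21106.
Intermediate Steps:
d(G) = (108 + 2*G)/(-184 + G) (d(G) = (G + (108 + G))/(-184 + G) = (108 + 2*G)/(-184 + G))
f(l) = l*(51 + l) (f(l) = l*(l + 51) = l*(51 + l))
d(-22) - f((97 - 95)*(64 - 3)) = 2*(54 - 22)/(-184 - 22) - (97 - 95)*(64 - 3)*(51 + (97 - 95)*(64 - 3)) = 2*32/(-206) - 2*61*(51 + 2*61) = 2*(-1/206)*32 - 122*(51 + 122) = -32/103 - 122*173 = -32/103 - 1*21106 = -32/103 - 21106 = -2173950/103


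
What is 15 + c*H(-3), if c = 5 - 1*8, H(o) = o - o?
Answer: 15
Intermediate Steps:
H(o) = 0
c = -3 (c = 5 - 8 = -3)
15 + c*H(-3) = 15 - 3*0 = 15 + 0 = 15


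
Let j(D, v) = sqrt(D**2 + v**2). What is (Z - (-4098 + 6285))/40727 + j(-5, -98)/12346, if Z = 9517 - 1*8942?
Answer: -1612/40727 + sqrt(9629)/12346 ≈ -0.031632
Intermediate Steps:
Z = 575 (Z = 9517 - 8942 = 575)
(Z - (-4098 + 6285))/40727 + j(-5, -98)/12346 = (575 - (-4098 + 6285))/40727 + sqrt((-5)**2 + (-98)**2)/12346 = (575 - 1*2187)*(1/40727) + sqrt(25 + 9604)*(1/12346) = (575 - 2187)*(1/40727) + sqrt(9629)*(1/12346) = -1612*1/40727 + sqrt(9629)/12346 = -1612/40727 + sqrt(9629)/12346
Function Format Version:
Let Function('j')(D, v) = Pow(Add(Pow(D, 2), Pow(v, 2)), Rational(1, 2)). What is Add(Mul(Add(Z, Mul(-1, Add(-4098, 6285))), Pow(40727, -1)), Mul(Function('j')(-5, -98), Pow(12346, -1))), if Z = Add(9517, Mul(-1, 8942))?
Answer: Add(Rational(-1612, 40727), Mul(Rational(1, 12346), Pow(9629, Rational(1, 2)))) ≈ -0.031632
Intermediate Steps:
Z = 575 (Z = Add(9517, -8942) = 575)
Add(Mul(Add(Z, Mul(-1, Add(-4098, 6285))), Pow(40727, -1)), Mul(Function('j')(-5, -98), Pow(12346, -1))) = Add(Mul(Add(575, Mul(-1, Add(-4098, 6285))), Pow(40727, -1)), Mul(Pow(Add(Pow(-5, 2), Pow(-98, 2)), Rational(1, 2)), Pow(12346, -1))) = Add(Mul(Add(575, Mul(-1, 2187)), Rational(1, 40727)), Mul(Pow(Add(25, 9604), Rational(1, 2)), Rational(1, 12346))) = Add(Mul(Add(575, -2187), Rational(1, 40727)), Mul(Pow(9629, Rational(1, 2)), Rational(1, 12346))) = Add(Mul(-1612, Rational(1, 40727)), Mul(Rational(1, 12346), Pow(9629, Rational(1, 2)))) = Add(Rational(-1612, 40727), Mul(Rational(1, 12346), Pow(9629, Rational(1, 2))))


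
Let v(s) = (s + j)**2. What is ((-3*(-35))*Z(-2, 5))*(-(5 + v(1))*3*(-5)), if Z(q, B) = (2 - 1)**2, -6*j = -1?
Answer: 40075/4 ≈ 10019.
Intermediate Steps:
j = 1/6 (j = -1/6*(-1) = 1/6 ≈ 0.16667)
Z(q, B) = 1 (Z(q, B) = 1**2 = 1)
v(s) = (1/6 + s)**2 (v(s) = (s + 1/6)**2 = (1/6 + s)**2)
((-3*(-35))*Z(-2, 5))*(-(5 + v(1))*3*(-5)) = (-3*(-35)*1)*(-(5 + (1 + 6*1)**2/36)*3*(-5)) = (105*1)*(-(5 + (1 + 6)**2/36)*3*(-5)) = 105*(-(5 + (1/36)*7**2)*3*(-5)) = 105*(-(5 + (1/36)*49)*3*(-5)) = 105*(-(5 + 49/36)*3*(-5)) = 105*(-229*3/36*(-5)) = 105*(-1*229/12*(-5)) = 105*(-229/12*(-5)) = 105*(1145/12) = 40075/4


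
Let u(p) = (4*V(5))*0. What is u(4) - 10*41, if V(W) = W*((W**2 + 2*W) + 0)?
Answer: -410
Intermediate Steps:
V(W) = W*(W**2 + 2*W)
u(p) = 0 (u(p) = (4*(5**2*(2 + 5)))*0 = (4*(25*7))*0 = (4*175)*0 = 700*0 = 0)
u(4) - 10*41 = 0 - 10*41 = 0 - 410 = -410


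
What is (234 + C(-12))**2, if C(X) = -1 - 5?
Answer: 51984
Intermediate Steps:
C(X) = -6
(234 + C(-12))**2 = (234 - 6)**2 = 228**2 = 51984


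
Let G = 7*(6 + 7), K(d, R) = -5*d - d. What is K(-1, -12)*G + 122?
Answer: 668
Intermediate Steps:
K(d, R) = -6*d
G = 91 (G = 7*13 = 91)
K(-1, -12)*G + 122 = -6*(-1)*91 + 122 = 6*91 + 122 = 546 + 122 = 668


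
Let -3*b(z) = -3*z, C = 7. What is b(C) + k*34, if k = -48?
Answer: -1625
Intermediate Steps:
b(z) = z (b(z) = -(-1)*z = z)
b(C) + k*34 = 7 - 48*34 = 7 - 1632 = -1625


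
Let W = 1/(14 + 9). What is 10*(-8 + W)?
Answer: -1830/23 ≈ -79.565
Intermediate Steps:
W = 1/23 ≈ 0.043478
10*(-8 + W) = 10*(-8 + 1/23) = 10*(-183/23) = -1830/23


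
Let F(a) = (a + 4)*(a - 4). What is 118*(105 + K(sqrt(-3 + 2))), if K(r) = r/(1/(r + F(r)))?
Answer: 12272 - 2006*I ≈ 12272.0 - 2006.0*I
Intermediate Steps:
F(a) = (-4 + a)*(4 + a) (F(a) = (4 + a)*(-4 + a) = (-4 + a)*(4 + a))
K(r) = r*(-16 + r + r**2) (K(r) = r/(1/(r + (-16 + r**2))) = r/(1/(-16 + r + r**2)) = r*(-16 + r + r**2))
118*(105 + K(sqrt(-3 + 2))) = 118*(105 + sqrt(-3 + 2)*(-16 + sqrt(-3 + 2) + (sqrt(-3 + 2))**2)) = 118*(105 + sqrt(-1)*(-16 + sqrt(-1) + (sqrt(-1))**2)) = 118*(105 + I*(-16 + I + I**2)) = 118*(105 + I*(-16 + I - 1)) = 118*(105 + I*(-17 + I)) = 12390 + 118*I*(-17 + I)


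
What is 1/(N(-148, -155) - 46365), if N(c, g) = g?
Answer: -1/46520 ≈ -2.1496e-5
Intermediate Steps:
1/(N(-148, -155) - 46365) = 1/(-155 - 46365) = 1/(-46520) = -1/46520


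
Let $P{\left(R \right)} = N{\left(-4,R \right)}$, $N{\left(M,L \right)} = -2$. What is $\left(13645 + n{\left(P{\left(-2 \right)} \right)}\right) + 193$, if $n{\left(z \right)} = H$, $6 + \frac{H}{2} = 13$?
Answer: $13852$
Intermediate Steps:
$H = 14$ ($H = -12 + 2 \cdot 13 = -12 + 26 = 14$)
$P{\left(R \right)} = -2$
$n{\left(z \right)} = 14$
$\left(13645 + n{\left(P{\left(-2 \right)} \right)}\right) + 193 = \left(13645 + 14\right) + 193 = 13659 + 193 = 13852$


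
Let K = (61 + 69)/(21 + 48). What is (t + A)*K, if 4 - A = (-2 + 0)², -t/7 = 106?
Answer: -96460/69 ≈ -1398.0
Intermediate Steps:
t = -742 (t = -7*106 = -742)
A = 0 (A = 4 - (-2 + 0)² = 4 - 1*(-2)² = 4 - 1*4 = 4 - 4 = 0)
K = 130/69 ≈ 1.8841
(t + A)*K = (-742 + 0)*(130/69) = -742*130/69 = -96460/69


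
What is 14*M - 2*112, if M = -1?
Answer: -238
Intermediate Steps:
14*M - 2*112 = 14*(-1) - 2*112 = -14 - 224 = -238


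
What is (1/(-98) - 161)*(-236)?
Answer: 1861922/49 ≈ 37998.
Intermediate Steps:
(1/(-98) - 161)*(-236) = (-1/98 - 161)*(-236) = -15779/98*(-236) = 1861922/49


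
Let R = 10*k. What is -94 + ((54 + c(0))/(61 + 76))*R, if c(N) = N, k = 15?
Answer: -4778/137 ≈ -34.876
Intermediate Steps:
R = 150 (R = 10*15 = 150)
-94 + ((54 + c(0))/(61 + 76))*R = -94 + ((54 + 0)/(61 + 76))*150 = -94 + (54/137)*150 = -94 + 8100/137 = -4778/137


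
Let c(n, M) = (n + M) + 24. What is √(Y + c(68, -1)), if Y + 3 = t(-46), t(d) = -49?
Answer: √39 ≈ 6.2450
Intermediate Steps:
c(n, M) = 24 + M + n (c(n, M) = (M + n) + 24 = 24 + M + n)
Y = -52 (Y = -3 - 49 = -52)
√(Y + c(68, -1)) = √(-52 + (24 - 1 + 68)) = √(-52 + 91) = √39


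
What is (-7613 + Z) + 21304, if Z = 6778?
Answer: 20469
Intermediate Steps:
(-7613 + Z) + 21304 = (-7613 + 6778) + 21304 = -835 + 21304 = 20469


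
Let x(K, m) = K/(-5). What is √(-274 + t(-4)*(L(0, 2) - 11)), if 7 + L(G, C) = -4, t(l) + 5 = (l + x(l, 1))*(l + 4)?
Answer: 2*I*√41 ≈ 12.806*I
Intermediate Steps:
x(K, m) = -K/5 (x(K, m) = K*(-⅕) = -K/5)
t(l) = -5 + 4*l*(4 + l)/5 (t(l) = -5 + (l - l/5)*(l + 4) = -5 + (4*l/5)*(4 + l) = -5 + 4*l*(4 + l)/5)
L(G, C) = -11 (L(G, C) = -7 - 4 = -11)
√(-274 + t(-4)*(L(0, 2) - 11)) = √(-274 + (-5 + (⅘)*(-4)² + (16/5)*(-4))*(-11 - 11)) = √(-274 + (-5 + (⅘)*16 - 64/5)*(-22)) = √(-274 + (-5 + 64/5 - 64/5)*(-22)) = √(-274 - 5*(-22)) = √(-274 + 110) = √(-164) = 2*I*√41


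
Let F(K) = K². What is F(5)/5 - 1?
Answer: 4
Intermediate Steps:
F(5)/5 - 1 = 5²/5 - 1 = 25*(⅕) - 1 = 5 - 1 = 4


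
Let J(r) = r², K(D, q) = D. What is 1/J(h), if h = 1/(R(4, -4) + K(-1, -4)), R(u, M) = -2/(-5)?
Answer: 9/25 ≈ 0.36000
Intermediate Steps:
R(u, M) = ⅖ (R(u, M) = -2*(-⅕) = ⅖)
h = -5/3 (h = 1/(⅖ - 1) = 1/(-⅗) = -5/3 ≈ -1.6667)
1/J(h) = 1/((-5/3)²) = 1/(25/9) = 9/25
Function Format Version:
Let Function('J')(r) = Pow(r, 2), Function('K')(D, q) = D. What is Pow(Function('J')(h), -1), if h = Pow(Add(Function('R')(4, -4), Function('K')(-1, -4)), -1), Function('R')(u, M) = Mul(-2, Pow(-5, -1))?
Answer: Rational(9, 25) ≈ 0.36000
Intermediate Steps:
Function('R')(u, M) = Rational(2, 5) (Function('R')(u, M) = Mul(-2, Rational(-1, 5)) = Rational(2, 5))
h = Rational(-5, 3) (h = Pow(Add(Rational(2, 5), -1), -1) = Pow(Rational(-3, 5), -1) = Rational(-5, 3) ≈ -1.6667)
Pow(Function('J')(h), -1) = Pow(Pow(Rational(-5, 3), 2), -1) = Pow(Rational(25, 9), -1) = Rational(9, 25)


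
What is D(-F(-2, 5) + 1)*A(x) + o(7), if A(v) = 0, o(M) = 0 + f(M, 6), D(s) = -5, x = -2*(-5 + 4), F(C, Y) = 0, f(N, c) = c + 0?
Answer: 6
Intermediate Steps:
f(N, c) = c
x = 2 (x = -2*(-1) = 2)
o(M) = 6 (o(M) = 0 + 6 = 6)
D(-F(-2, 5) + 1)*A(x) + o(7) = -5*0 + 6 = 0 + 6 = 6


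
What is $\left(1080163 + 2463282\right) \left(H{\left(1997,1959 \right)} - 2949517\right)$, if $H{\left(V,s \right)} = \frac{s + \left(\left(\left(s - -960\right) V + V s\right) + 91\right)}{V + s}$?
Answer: $- \frac{10327853987461255}{989} \approx -1.0443 \cdot 10^{13}$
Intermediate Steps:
$H{\left(V,s \right)} = \frac{91 + s + V s + V \left(960 + s\right)}{V + s}$ ($H{\left(V,s \right)} = \frac{s + \left(\left(\left(s + 960\right) V + V s\right) + 91\right)}{V + s} = \frac{s + \left(\left(\left(960 + s\right) V + V s\right) + 91\right)}{V + s} = \frac{s + \left(\left(V \left(960 + s\right) + V s\right) + 91\right)}{V + s} = \frac{s + \left(\left(V s + V \left(960 + s\right)\right) + 91\right)}{V + s} = \frac{s + \left(91 + V s + V \left(960 + s\right)\right)}{V + s} = \frac{91 + s + V s + V \left(960 + s\right)}{V + s}$)
$\left(1080163 + 2463282\right) \left(H{\left(1997,1959 \right)} - 2949517\right) = \left(1080163 + 2463282\right) \left(\frac{91 + 1959 + 960 \cdot 1997 + 2 \cdot 1997 \cdot 1959}{1997 + 1959} - 2949517\right) = 3543445 \left(\frac{91 + 1959 + 1917120 + 7824246}{3956} - 2949517\right) = 3543445 \left(\frac{1}{3956} \cdot 9743416 - 2949517\right) = 3543445 \left(\frac{2435854}{989} - 2949517\right) = 3543445 \left(- \frac{2914636459}{989}\right) = - \frac{10327853987461255}{989}$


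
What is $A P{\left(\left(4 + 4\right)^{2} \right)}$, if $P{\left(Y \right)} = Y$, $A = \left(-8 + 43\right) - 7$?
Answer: $1792$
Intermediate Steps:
$A = 28$ ($A = 35 - 7 = 28$)
$A P{\left(\left(4 + 4\right)^{2} \right)} = 28 \left(4 + 4\right)^{2} = 28 \cdot 8^{2} = 28 \cdot 64 = 1792$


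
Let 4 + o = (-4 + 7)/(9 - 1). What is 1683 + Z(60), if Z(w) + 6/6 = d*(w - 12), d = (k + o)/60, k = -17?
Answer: 3331/2 ≈ 1665.5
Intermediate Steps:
o = -29/8 (o = -4 + (-4 + 7)/(9 - 1) = -4 + 3/8 = -29/8 ≈ -3.6250)
d = -11/32 (d = (-17 - 29/8)/60 = -165/8*1/60 = -11/32 ≈ -0.34375)
Z(w) = 25/8 - 11*w/32 (Z(w) = -1 - 11*(w - 12)/32 = -1 - 11*(-12 + w)/32 = -1 + (33/8 - 11*w/32) = 25/8 - 11*w/32)
1683 + Z(60) = 1683 + (25/8 - 11/32*60) = 1683 + (25/8 - 165/8) = 1683 - 35/2 = 3331/2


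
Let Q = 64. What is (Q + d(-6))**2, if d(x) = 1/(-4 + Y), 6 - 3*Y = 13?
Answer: 1471369/361 ≈ 4075.8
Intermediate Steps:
Y = -7/3 (Y = 2 - 1/3*13 = 2 - 13/3 = -7/3 ≈ -2.3333)
d(x) = -3/19 (d(x) = 1/(-4 - 7/3) = 1/(-19/3) = -3/19)
(Q + d(-6))**2 = (64 - 3/19)**2 = (1213/19)**2 = 1471369/361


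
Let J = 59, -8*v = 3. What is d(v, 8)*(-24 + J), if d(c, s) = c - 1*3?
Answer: -945/8 ≈ -118.13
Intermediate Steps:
v = -3/8 (v = -1/8*3 = -3/8 ≈ -0.37500)
d(c, s) = -3 + c (d(c, s) = c - 3 = -3 + c)
d(v, 8)*(-24 + J) = (-3 - 3/8)*(-24 + 59) = -27/8*35 = -945/8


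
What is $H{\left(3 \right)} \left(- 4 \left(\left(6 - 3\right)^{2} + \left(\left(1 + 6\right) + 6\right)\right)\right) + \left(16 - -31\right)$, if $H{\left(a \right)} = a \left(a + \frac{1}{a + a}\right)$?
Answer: $-789$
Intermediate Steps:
$H{\left(a \right)} = a \left(a + \frac{1}{2 a}\right)$
$H{\left(3 \right)} \left(- 4 \left(\left(6 - 3\right)^{2} + \left(\left(1 + 6\right) + 6\right)\right)\right) + \left(16 - -31\right) = \left(\frac{1}{2} + 3^{2}\right) \left(- 4 \left(\left(6 - 3\right)^{2} + \left(\left(1 + 6\right) + 6\right)\right)\right) + \left(16 - -31\right) = \left(\frac{1}{2} + 9\right) \left(- 4 \left(3^{2} + \left(7 + 6\right)\right)\right) + \left(16 + 31\right) = \frac{19 \left(- 4 \left(9 + 13\right)\right)}{2} + 47 = \frac{19 \left(\left(-4\right) 22\right)}{2} + 47 = \frac{19}{2} \left(-88\right) + 47 = -836 + 47 = -789$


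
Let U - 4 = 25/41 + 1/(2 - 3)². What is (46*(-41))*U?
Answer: -10580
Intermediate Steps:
U = 230/41 (U = 4 + (25/41 + 1/(2 - 3)²) = 4 + (25*(1/41) + 1/(-1)²) = 4 + (25/41 + 1/1) = 4 + (25/41 + 1*1) = 4 + (25/41 + 1) = 4 + 66/41 = 230/41 ≈ 5.6098)
(46*(-41))*U = (46*(-41))*(230/41) = -1886*230/41 = -10580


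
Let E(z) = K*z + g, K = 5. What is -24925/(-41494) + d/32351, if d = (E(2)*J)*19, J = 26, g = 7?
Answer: 67930311/78963082 ≈ 0.86028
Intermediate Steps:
E(z) = 7 + 5*z (E(z) = 5*z + 7 = 7 + 5*z)
d = 8398 (d = ((7 + 5*2)*26)*19 = ((7 + 10)*26)*19 = (17*26)*19 = 442*19 = 8398)
-24925/(-41494) + d/32351 = -24925/(-41494) + 8398/32351 = -24925*(-1/41494) + 8398*(1/32351) = 24925/41494 + 494/1903 = 67930311/78963082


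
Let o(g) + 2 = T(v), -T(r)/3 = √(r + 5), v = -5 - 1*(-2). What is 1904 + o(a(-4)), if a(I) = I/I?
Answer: 1902 - 3*√2 ≈ 1897.8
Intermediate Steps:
a(I) = 1
v = -3 (v = -5 + 2 = -3)
T(r) = -3*√(5 + r) (T(r) = -3*√(r + 5) = -3*√(5 + r))
o(g) = -2 - 3*√2 (o(g) = -2 - 3*√(5 - 3) = -2 - 3*√2)
1904 + o(a(-4)) = 1904 + (-2 - 3*√2) = 1902 - 3*√2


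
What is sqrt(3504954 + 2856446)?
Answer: 10*sqrt(63614) ≈ 2522.2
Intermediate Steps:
sqrt(3504954 + 2856446) = sqrt(6361400) = 10*sqrt(63614)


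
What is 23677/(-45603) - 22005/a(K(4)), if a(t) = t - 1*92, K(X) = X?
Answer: 1001410439/4013064 ≈ 249.54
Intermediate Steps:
a(t) = -92 + t (a(t) = t - 92 = -92 + t)
23677/(-45603) - 22005/a(K(4)) = 23677/(-45603) - 22005/(-92 + 4) = 23677*(-1/45603) - 22005/(-88) = -23677/45603 - 22005*(-1/88) = -23677/45603 + 22005/88 = 1001410439/4013064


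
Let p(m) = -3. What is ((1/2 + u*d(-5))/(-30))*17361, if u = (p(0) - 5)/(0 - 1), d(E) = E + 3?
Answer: 179397/20 ≈ 8969.8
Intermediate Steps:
d(E) = 3 + E
u = 8 (u = (-3 - 5)/(0 - 1) = -8/(-1) = -8*(-1) = 8)
((1/2 + u*d(-5))/(-30))*17361 = ((1/2 + 8*(3 - 5))/(-30))*17361 = ((1/2 + 8*(-2))*(-1/30))*17361 = ((1/2 - 16)*(-1/30))*17361 = -31/2*(-1/30)*17361 = (31/60)*17361 = 179397/20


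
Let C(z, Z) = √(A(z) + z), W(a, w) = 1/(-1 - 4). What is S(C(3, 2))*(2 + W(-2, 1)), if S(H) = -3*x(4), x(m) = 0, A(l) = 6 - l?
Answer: 0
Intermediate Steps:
W(a, w) = -⅕ (W(a, w) = 1/(-5) = -⅕)
C(z, Z) = √6 (C(z, Z) = √((6 - z) + z) = √6)
S(H) = 0 (S(H) = -3*0 = 0)
S(C(3, 2))*(2 + W(-2, 1)) = 0*(2 - ⅕) = 0*(9/5) = 0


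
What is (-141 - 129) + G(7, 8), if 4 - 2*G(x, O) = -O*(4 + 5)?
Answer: -232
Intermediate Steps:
G(x, O) = 2 + 9*O/2 (G(x, O) = 2 - (-1)*O*(4 + 5)/2 = 2 - (-1)*O*9/2 = 2 - (-1)*9*O/2 = 2 - (-9)*O/2 = 2 + 9*O/2)
(-141 - 129) + G(7, 8) = (-141 - 129) + (2 + (9/2)*8) = -270 + (2 + 36) = -270 + 38 = -232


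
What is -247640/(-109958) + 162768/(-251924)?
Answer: 5561101952/3462632399 ≈ 1.6060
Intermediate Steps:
-247640/(-109958) + 162768/(-251924) = -247640*(-1/109958) + 162768*(-1/251924) = 123820/54979 - 40692/62981 = 5561101952/3462632399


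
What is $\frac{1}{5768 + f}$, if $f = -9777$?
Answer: $- \frac{1}{4009} \approx -0.00024944$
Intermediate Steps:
$\frac{1}{5768 + f} = \frac{1}{5768 - 9777} = \frac{1}{-4009} = - \frac{1}{4009}$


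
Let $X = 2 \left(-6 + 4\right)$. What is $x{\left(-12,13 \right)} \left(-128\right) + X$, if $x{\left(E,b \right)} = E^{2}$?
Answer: $-18436$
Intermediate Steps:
$X = -4$ ($X = 2 \left(-2\right) = -4$)
$x{\left(-12,13 \right)} \left(-128\right) + X = \left(-12\right)^{2} \left(-128\right) - 4 = 144 \left(-128\right) - 4 = -18432 - 4 = -18436$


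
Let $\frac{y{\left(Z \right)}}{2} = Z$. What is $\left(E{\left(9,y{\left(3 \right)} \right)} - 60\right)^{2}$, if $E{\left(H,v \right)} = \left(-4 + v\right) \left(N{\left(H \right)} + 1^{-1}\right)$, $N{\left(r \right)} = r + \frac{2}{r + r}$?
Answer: $\frac{128164}{81} \approx 1582.3$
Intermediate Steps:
$N{\left(r \right)} = r + \frac{1}{r}$ ($N{\left(r \right)} = r + \frac{2}{2 r} = r + 2 \frac{1}{2 r} = r + \frac{1}{r}$)
$y{\left(Z \right)} = 2 Z$
$E{\left(H,v \right)} = \left(-4 + v\right) \left(1 + H + \frac{1}{H}\right)$ ($E{\left(H,v \right)} = \left(-4 + v\right) \left(\left(H + \frac{1}{H}\right) + 1^{-1}\right) = \left(-4 + v\right) \left(\left(H + \frac{1}{H}\right) + 1\right) = \left(-4 + v\right) \left(1 + H + \frac{1}{H}\right)$)
$\left(E{\left(9,y{\left(3 \right)} \right)} - 60\right)^{2} = \left(\left(-4 + 2 \cdot 3 - 36 - \frac{4}{9} + 9 \cdot 2 \cdot 3 + \frac{2 \cdot 3}{9}\right) - 60\right)^{2} = \left(\left(-4 + 6 - 36 - \frac{4}{9} + 9 \cdot 6 + 6 \cdot \frac{1}{9}\right) - 60\right)^{2} = \left(\left(-4 + 6 - 36 - \frac{4}{9} + 54 + \frac{2}{3}\right) - 60\right)^{2} = \left(\frac{182}{9} - 60\right)^{2} = \left(- \frac{358}{9}\right)^{2} = \frac{128164}{81}$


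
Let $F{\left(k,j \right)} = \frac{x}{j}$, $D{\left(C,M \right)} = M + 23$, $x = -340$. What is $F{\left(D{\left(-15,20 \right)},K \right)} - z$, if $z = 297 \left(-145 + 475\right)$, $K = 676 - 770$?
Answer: $- \frac{4606300}{47} \approx -98006.0$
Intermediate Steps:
$D{\left(C,M \right)} = 23 + M$
$K = -94$
$F{\left(k,j \right)} = - \frac{340}{j}$
$z = 98010$ ($z = 297 \cdot 330 = 98010$)
$F{\left(D{\left(-15,20 \right)},K \right)} - z = - \frac{340}{-94} - 98010 = \left(-340\right) \left(- \frac{1}{94}\right) - 98010 = \frac{170}{47} - 98010 = - \frac{4606300}{47}$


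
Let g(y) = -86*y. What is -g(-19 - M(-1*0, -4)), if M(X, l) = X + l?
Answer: -1290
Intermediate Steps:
-g(-19 - M(-1*0, -4)) = -(-86)*(-19 - (-1*0 - 4)) = -(-86)*(-19 - (0 - 4)) = -(-86)*(-19 - 1*(-4)) = -(-86)*(-19 + 4) = -(-86)*(-15) = -1*1290 = -1290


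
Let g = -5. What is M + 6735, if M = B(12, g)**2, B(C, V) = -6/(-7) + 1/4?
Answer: 5281201/784 ≈ 6736.2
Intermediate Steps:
B(C, V) = 31/28 (B(C, V) = -6*(-1/7) + 1*(1/4) = 6/7 + 1/4 = 31/28)
M = 961/784 (M = (31/28)**2 = 961/784 ≈ 1.2258)
M + 6735 = 961/784 + 6735 = 5281201/784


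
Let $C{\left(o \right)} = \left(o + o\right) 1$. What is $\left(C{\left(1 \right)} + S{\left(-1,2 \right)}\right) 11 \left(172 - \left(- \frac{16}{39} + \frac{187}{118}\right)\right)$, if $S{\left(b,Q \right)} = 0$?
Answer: $\frac{8647529}{2301} \approx 3758.2$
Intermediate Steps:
$C{\left(o \right)} = 2 o$ ($C{\left(o \right)} = 2 o 1 = 2 o$)
$\left(C{\left(1 \right)} + S{\left(-1,2 \right)}\right) 11 \left(172 - \left(- \frac{16}{39} + \frac{187}{118}\right)\right) = \left(2 \cdot 1 + 0\right) 11 \left(172 - \left(- \frac{16}{39} + \frac{187}{118}\right)\right) = \left(2 + 0\right) 11 \left(172 - \frac{5405}{4602}\right) = 2 \cdot 11 \left(172 + \left(\frac{16}{39} - \frac{187}{118}\right)\right) = 22 \left(172 - \frac{5405}{4602}\right) = 22 \cdot \frac{786139}{4602} = \frac{8647529}{2301}$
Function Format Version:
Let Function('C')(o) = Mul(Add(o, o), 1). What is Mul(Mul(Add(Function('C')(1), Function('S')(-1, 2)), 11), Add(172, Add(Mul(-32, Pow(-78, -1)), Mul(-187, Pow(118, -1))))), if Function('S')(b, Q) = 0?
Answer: Rational(8647529, 2301) ≈ 3758.2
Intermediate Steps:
Function('C')(o) = Mul(2, o) (Function('C')(o) = Mul(Mul(2, o), 1) = Mul(2, o))
Mul(Mul(Add(Function('C')(1), Function('S')(-1, 2)), 11), Add(172, Add(Mul(-32, Pow(-78, -1)), Mul(-187, Pow(118, -1))))) = Mul(Mul(Add(Mul(2, 1), 0), 11), Add(172, Add(Mul(-32, Pow(-78, -1)), Mul(-187, Pow(118, -1))))) = Mul(Mul(Add(2, 0), 11), Add(172, Add(Mul(-32, Rational(-1, 78)), Mul(-187, Rational(1, 118))))) = Mul(Mul(2, 11), Add(172, Add(Rational(16, 39), Rational(-187, 118)))) = Mul(22, Add(172, Rational(-5405, 4602))) = Mul(22, Rational(786139, 4602)) = Rational(8647529, 2301)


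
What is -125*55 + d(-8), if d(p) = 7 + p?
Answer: -6876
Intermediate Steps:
-125*55 + d(-8) = -125*55 + (7 - 8) = -6875 - 1 = -6876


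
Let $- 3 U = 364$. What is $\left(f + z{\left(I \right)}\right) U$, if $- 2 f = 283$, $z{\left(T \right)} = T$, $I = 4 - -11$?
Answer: $\frac{46046}{3} \approx 15349.0$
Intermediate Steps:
$U = - \frac{364}{3}$ ($U = \left(- \frac{1}{3}\right) 364 = - \frac{364}{3} \approx -121.33$)
$I = 15$ ($I = 4 + 11 = 15$)
$f = - \frac{283}{2}$ ($f = \left(- \frac{1}{2}\right) 283 = - \frac{283}{2} \approx -141.5$)
$\left(f + z{\left(I \right)}\right) U = \left(- \frac{283}{2} + 15\right) \left(- \frac{364}{3}\right) = \left(- \frac{253}{2}\right) \left(- \frac{364}{3}\right) = \frac{46046}{3}$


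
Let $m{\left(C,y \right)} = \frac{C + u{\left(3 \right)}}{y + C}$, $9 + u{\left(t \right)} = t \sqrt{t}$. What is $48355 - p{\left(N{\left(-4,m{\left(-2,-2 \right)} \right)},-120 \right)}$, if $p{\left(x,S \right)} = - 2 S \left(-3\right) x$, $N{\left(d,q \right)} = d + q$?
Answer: $47455 - 540 \sqrt{3} \approx 46520.0$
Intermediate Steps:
$u{\left(t \right)} = -9 + t^{\frac{3}{2}}$ ($u{\left(t \right)} = -9 + t \sqrt{t} = -9 + t^{\frac{3}{2}}$)
$m{\left(C,y \right)} = \frac{-9 + C + 3 \sqrt{3}}{C + y}$ ($m{\left(C,y \right)} = \frac{C - \left(9 - 3^{\frac{3}{2}}\right)}{y + C} = \frac{C - \left(9 - 3 \sqrt{3}\right)}{C + y} = \frac{-9 + C + 3 \sqrt{3}}{C + y}$)
$p{\left(x,S \right)} = 6 S x$
$48355 - p{\left(N{\left(-4,m{\left(-2,-2 \right)} \right)},-120 \right)} = 48355 - 6 \left(-120\right) \left(-4 + \frac{-9 - 2 + 3 \sqrt{3}}{-2 - 2}\right) = 48355 - 6 \left(-120\right) \left(-4 + \frac{-11 + 3 \sqrt{3}}{-4}\right) = 48355 - 6 \left(-120\right) \left(-4 - \frac{-11 + 3 \sqrt{3}}{4}\right) = 48355 - 6 \left(-120\right) \left(-4 + \left(\frac{11}{4} - \frac{3 \sqrt{3}}{4}\right)\right) = 48355 - 6 \left(-120\right) \left(- \frac{5}{4} - \frac{3 \sqrt{3}}{4}\right) = 48355 - \left(900 + 540 \sqrt{3}\right) = 47455 - 540 \sqrt{3}$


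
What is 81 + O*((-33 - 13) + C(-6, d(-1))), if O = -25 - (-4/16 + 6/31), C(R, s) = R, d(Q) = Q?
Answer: 42720/31 ≈ 1378.1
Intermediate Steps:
O = -3093/124 (O = -25 - (-4*1/16 + 6*(1/31)) = -25 - (-¼ + 6/31) = -25 - 1*(-7/124) = -25 + 7/124 = -3093/124 ≈ -24.944)
81 + O*((-33 - 13) + C(-6, d(-1))) = 81 - 3093*((-33 - 13) - 6)/124 = 81 - 3093*(-46 - 6)/124 = 81 - 3093/124*(-52) = 81 + 40209/31 = 42720/31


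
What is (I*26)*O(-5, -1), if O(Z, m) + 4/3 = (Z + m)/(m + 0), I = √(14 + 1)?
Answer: 364*√15/3 ≈ 469.92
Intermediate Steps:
I = √15 ≈ 3.8730
O(Z, m) = -4/3 + (Z + m)/m (O(Z, m) = -4/3 + (Z + m)/(m + 0) = -4/3 + (Z + m)/m)
(I*26)*O(-5, -1) = (√15*26)*((-5 - ⅓*(-1))/(-1)) = (26*√15)*(-(-5 + ⅓)) = (26*√15)*(-1*(-14/3)) = (26*√15)*(14/3) = 364*√15/3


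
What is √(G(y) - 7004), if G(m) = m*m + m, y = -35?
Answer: 3*I*√646 ≈ 76.25*I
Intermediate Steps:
G(m) = m + m² (G(m) = m² + m = m + m²)
√(G(y) - 7004) = √(-35*(1 - 35) - 7004) = √(-35*(-34) - 7004) = √(1190 - 7004) = √(-5814) = 3*I*√646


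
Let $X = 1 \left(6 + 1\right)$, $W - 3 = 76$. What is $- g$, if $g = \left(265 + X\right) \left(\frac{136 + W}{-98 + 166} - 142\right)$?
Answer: $37764$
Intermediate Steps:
$W = 79$ ($W = 3 + 76 = 79$)
$X = 7$ ($X = 1 \cdot 7 = 7$)
$g = -37764$ ($g = \left(265 + 7\right) \left(\frac{136 + 79}{-98 + 166} - 142\right) = 272 \left(\frac{215}{68} - 142\right) = 272 \left(- \frac{9441}{68}\right) = -37764$)
$- g = \left(-1\right) \left(-37764\right) = 37764$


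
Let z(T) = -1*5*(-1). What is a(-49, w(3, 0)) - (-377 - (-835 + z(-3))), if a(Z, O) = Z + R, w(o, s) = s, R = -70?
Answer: -572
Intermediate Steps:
z(T) = 5 (z(T) = -5*(-1) = 5)
a(Z, O) = -70 + Z (a(Z, O) = Z - 70 = -70 + Z)
a(-49, w(3, 0)) - (-377 - (-835 + z(-3))) = (-70 - 49) - (-377 - (-835 + 5)) = -119 - (-377 - 1*(-830)) = -119 - (-377 + 830) = -119 - 1*453 = -119 - 453 = -572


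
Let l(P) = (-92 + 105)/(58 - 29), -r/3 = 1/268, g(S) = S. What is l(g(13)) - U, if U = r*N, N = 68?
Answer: 2350/1943 ≈ 1.2095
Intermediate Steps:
r = -3/268 ≈ -0.011194
l(P) = 13/29
U = -51/67 (U = -3/268*68 = -51/67 ≈ -0.76119)
l(g(13)) - U = 13/29 - 1*(-51/67) = 13/29 + 51/67 = 2350/1943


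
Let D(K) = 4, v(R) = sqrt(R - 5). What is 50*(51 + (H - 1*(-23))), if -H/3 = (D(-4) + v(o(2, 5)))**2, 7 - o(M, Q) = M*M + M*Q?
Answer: 3100 - 2400*I*sqrt(3) ≈ 3100.0 - 4156.9*I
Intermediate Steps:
o(M, Q) = 7 - M**2 - M*Q (o(M, Q) = 7 - (M*M + M*Q) = 7 - (M**2 + M*Q) = 7 + (-M**2 - M*Q) = 7 - M**2 - M*Q)
v(R) = sqrt(-5 + R)
H = -3*(4 + 2*I*sqrt(3))**2 (H = -3*(4 + sqrt(-5 + (7 - 1*2**2 - 1*2*5)))**2 = -3*(4 + sqrt(-5 + (7 - 1*4 - 10)))**2 = -3*(4 + sqrt(-5 + (7 - 4 - 10)))**2 = -3*(4 + sqrt(-5 - 7))**2 = -3*(4 + sqrt(-12))**2 = -3*(4 + 2*I*sqrt(3))**2 ≈ -12.0 - 83.138*I)
50*(51 + (H - 1*(-23))) = 50*(51 + ((-12 - 48*I*sqrt(3)) - 1*(-23))) = 50*(51 + ((-12 - 48*I*sqrt(3)) + 23)) = 50*(51 + (11 - 48*I*sqrt(3))) = 50*(62 - 48*I*sqrt(3)) = 3100 - 2400*I*sqrt(3)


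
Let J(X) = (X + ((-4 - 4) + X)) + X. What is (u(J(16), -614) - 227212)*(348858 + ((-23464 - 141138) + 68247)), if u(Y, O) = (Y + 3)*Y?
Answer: -56937406476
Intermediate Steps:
J(X) = -8 + 3*X (J(X) = (X + (-8 + X)) + X = (-8 + 2*X) + X = -8 + 3*X)
u(Y, O) = Y*(3 + Y) (u(Y, O) = (3 + Y)*Y = Y*(3 + Y))
(u(J(16), -614) - 227212)*(348858 + ((-23464 - 141138) + 68247)) = ((-8 + 3*16)*(3 + (-8 + 3*16)) - 227212)*(348858 + ((-23464 - 141138) + 68247)) = ((-8 + 48)*(3 + (-8 + 48)) - 227212)*(348858 + (-164602 + 68247)) = (40*(3 + 40) - 227212)*(348858 - 96355) = (40*43 - 227212)*252503 = (1720 - 227212)*252503 = -225492*252503 = -56937406476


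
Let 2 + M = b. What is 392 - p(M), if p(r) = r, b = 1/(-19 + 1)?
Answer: 7093/18 ≈ 394.06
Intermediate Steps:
b = -1/18 (b = 1/(-18) = -1/18 ≈ -0.055556)
M = -37/18 (M = -2 - 1/18 = -37/18 ≈ -2.0556)
392 - p(M) = 392 - 1*(-37/18) = 392 + 37/18 = 7093/18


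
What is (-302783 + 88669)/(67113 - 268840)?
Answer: 214114/201727 ≈ 1.0614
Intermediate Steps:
(-302783 + 88669)/(67113 - 268840) = -214114/(-201727) = -214114*(-1/201727) = 214114/201727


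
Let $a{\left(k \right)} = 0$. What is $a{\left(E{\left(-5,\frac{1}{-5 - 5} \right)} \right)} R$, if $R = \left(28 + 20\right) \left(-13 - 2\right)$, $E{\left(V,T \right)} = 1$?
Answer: $0$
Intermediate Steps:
$R = -720$ ($R = 48 \left(-15\right) = -720$)
$a{\left(E{\left(-5,\frac{1}{-5 - 5} \right)} \right)} R = 0 \left(-720\right) = 0$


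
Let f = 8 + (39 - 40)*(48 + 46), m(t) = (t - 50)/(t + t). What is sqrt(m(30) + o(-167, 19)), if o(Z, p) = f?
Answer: I*sqrt(777)/3 ≈ 9.2916*I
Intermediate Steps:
m(t) = (-50 + t)/(2*t) (m(t) = (-50 + t)/((2*t)) = (-50 + t)*(1/(2*t)) = (-50 + t)/(2*t))
f = -86 (f = 8 - 1*94 = 8 - 94 = -86)
o(Z, p) = -86
sqrt(m(30) + o(-167, 19)) = sqrt((1/2)*(-50 + 30)/30 - 86) = sqrt((1/2)*(1/30)*(-20) - 86) = sqrt(-1/3 - 86) = sqrt(-259/3) = I*sqrt(777)/3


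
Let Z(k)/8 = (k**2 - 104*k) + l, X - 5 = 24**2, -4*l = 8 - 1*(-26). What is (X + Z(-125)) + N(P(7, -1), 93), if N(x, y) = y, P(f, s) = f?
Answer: 229606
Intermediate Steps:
l = -17/2 (l = -(8 - 1*(-26))/4 = -(8 + 26)/4 = -1/4*34 = -17/2 ≈ -8.5000)
X = 581 (X = 5 + 24**2 = 5 + 576 = 581)
Z(k) = -68 - 832*k + 8*k**2 (Z(k) = 8*((k**2 - 104*k) - 17/2) = 8*(-17/2 + k**2 - 104*k) = -68 - 832*k + 8*k**2)
(X + Z(-125)) + N(P(7, -1), 93) = (581 + (-68 - 832*(-125) + 8*(-125)**2)) + 93 = (581 + (-68 + 104000 + 8*15625)) + 93 = (581 + (-68 + 104000 + 125000)) + 93 = (581 + 228932) + 93 = 229513 + 93 = 229606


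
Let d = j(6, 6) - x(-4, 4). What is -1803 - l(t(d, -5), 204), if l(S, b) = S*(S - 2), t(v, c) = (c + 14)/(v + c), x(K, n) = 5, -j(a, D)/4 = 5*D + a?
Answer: -42762801/23716 ≈ -1803.1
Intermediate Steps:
j(a, D) = -20*D - 4*a (j(a, D) = -4*(5*D + a) = -4*(a + 5*D) = -20*D - 4*a)
d = -149 (d = (-20*6 - 4*6) - 1*5 = (-120 - 24) - 5 = -144 - 5 = -149)
t(v, c) = (14 + c)/(c + v)
l(S, b) = S*(-2 + S)
-1803 - l(t(d, -5), 204) = -1803 - (14 - 5)/(-5 - 149)*(-2 + (14 - 5)/(-5 - 149)) = -1803 - 9/(-154)*(-2 + 9/(-154)) = -1803 - (-1/154*9)*(-2 - 1/154*9) = -1803 - (-9)*(-2 - 9/154)/154 = -1803 - (-9)*(-317)/(154*154) = -1803 - 1*2853/23716 = -1803 - 2853/23716 = -42762801/23716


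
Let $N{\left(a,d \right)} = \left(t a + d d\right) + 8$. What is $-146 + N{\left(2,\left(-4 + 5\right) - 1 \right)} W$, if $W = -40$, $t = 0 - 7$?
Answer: $94$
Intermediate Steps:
$t = -7$ ($t = 0 - 7 = -7$)
$N{\left(a,d \right)} = 8 + d^{2} - 7 a$ ($N{\left(a,d \right)} = \left(- 7 a + d d\right) + 8 = \left(- 7 a + d^{2}\right) + 8 = \left(d^{2} - 7 a\right) + 8 = 8 + d^{2} - 7 a$)
$-146 + N{\left(2,\left(-4 + 5\right) - 1 \right)} W = -146 + \left(8 + \left(\left(-4 + 5\right) - 1\right)^{2} - 14\right) \left(-40\right) = -146 + \left(8 + \left(1 - 1\right)^{2} - 14\right) \left(-40\right) = -146 + \left(8 + 0^{2} - 14\right) \left(-40\right) = -146 + \left(8 + 0 - 14\right) \left(-40\right) = -146 - -240 = -146 + 240 = 94$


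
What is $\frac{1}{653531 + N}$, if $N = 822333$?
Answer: $\frac{1}{1475864} \approx 6.7757 \cdot 10^{-7}$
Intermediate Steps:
$\frac{1}{653531 + N} = \frac{1}{653531 + 822333} = \frac{1}{1475864}$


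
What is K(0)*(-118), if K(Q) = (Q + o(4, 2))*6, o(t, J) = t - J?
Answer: -1416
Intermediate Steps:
K(Q) = 12 + 6*Q (K(Q) = (Q + (4 - 1*2))*6 = (Q + (4 - 2))*6 = (Q + 2)*6 = (2 + Q)*6 = 12 + 6*Q)
K(0)*(-118) = (12 + 6*0)*(-118) = (12 + 0)*(-118) = 12*(-118) = -1416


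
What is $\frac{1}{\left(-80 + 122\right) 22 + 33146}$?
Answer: $\frac{1}{34070} \approx 2.9351 \cdot 10^{-5}$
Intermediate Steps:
$\frac{1}{\left(-80 + 122\right) 22 + 33146} = \frac{1}{42 \cdot 22 + 33146} = \frac{1}{924 + 33146} = \frac{1}{34070}$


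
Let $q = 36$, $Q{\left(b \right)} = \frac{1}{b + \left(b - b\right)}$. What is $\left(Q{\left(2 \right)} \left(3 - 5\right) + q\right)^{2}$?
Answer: $1225$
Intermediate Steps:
$Q{\left(b \right)} = \frac{1}{b}$ ($Q{\left(b \right)} = \frac{1}{b + 0} = \frac{1}{b}$)
$\left(Q{\left(2 \right)} \left(3 - 5\right) + q\right)^{2} = \left(\frac{3 - 5}{2} + 36\right)^{2} = \left(\frac{1}{2} \left(-2\right) + 36\right)^{2} = \left(-1 + 36\right)^{2} = 35^{2} = 1225$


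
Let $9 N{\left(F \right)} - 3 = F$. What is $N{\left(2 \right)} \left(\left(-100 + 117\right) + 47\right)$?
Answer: $\frac{320}{9} \approx 35.556$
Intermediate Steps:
$N{\left(F \right)} = \frac{1}{3} + \frac{F}{9}$
$N{\left(2 \right)} \left(\left(-100 + 117\right) + 47\right) = \left(\frac{1}{3} + \frac{1}{9} \cdot 2\right) \left(\left(-100 + 117\right) + 47\right) = \left(\frac{1}{3} + \frac{2}{9}\right) \left(17 + 47\right) = \frac{5}{9} \cdot 64 = \frac{320}{9}$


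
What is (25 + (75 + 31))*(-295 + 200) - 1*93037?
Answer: -105482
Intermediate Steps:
(25 + (75 + 31))*(-295 + 200) - 1*93037 = (25 + 106)*(-95) - 93037 = 131*(-95) - 93037 = -12445 - 93037 = -105482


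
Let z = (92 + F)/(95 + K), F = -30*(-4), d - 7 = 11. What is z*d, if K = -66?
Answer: 3816/29 ≈ 131.59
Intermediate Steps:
d = 18 (d = 7 + 11 = 18)
F = 120
z = 212/29 (z = (92 + 120)/(95 - 66) = 212/29 ≈ 7.3103)
z*d = (212/29)*18 = 3816/29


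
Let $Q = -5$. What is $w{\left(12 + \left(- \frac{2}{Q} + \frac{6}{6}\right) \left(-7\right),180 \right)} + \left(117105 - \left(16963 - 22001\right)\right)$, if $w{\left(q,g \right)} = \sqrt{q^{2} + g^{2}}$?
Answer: $122143 + \frac{\sqrt{810121}}{5} \approx 1.2232 \cdot 10^{5}$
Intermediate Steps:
$w{\left(q,g \right)} = \sqrt{g^{2} + q^{2}}$
$w{\left(12 + \left(- \frac{2}{Q} + \frac{6}{6}\right) \left(-7\right),180 \right)} + \left(117105 - \left(16963 - 22001\right)\right) = \sqrt{180^{2} + \left(12 + \left(- \frac{2}{-5} + \frac{6}{6}\right) \left(-7\right)\right)^{2}} + \left(117105 - \left(16963 - 22001\right)\right) = \sqrt{32400 + \left(12 + \left(\left(-2\right) \left(- \frac{1}{5}\right) + 6 \cdot \frac{1}{6}\right) \left(-7\right)\right)^{2}} + \left(117105 - -5038\right) = \sqrt{32400 + \left(12 + \left(\frac{2}{5} + 1\right) \left(-7\right)\right)^{2}} + \left(117105 + 5038\right) = \sqrt{32400 + \left(12 + \frac{7}{5} \left(-7\right)\right)^{2}} + 122143 = \sqrt{32400 + \left(12 - \frac{49}{5}\right)^{2}} + 122143 = \sqrt{32400 + \left(\frac{11}{5}\right)^{2}} + 122143 = \sqrt{32400 + \frac{121}{25}} + 122143 = \sqrt{\frac{810121}{25}} + 122143 = \frac{\sqrt{810121}}{5} + 122143 = 122143 + \frac{\sqrt{810121}}{5}$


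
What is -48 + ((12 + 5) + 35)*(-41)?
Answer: -2180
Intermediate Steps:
-48 + ((12 + 5) + 35)*(-41) = -48 + (17 + 35)*(-41) = -48 + 52*(-41) = -48 - 2132 = -2180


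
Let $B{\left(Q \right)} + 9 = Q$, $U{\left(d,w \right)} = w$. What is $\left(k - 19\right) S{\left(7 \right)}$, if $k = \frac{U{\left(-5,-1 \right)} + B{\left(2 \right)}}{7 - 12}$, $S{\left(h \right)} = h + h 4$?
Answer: $-609$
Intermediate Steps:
$B{\left(Q \right)} = -9 + Q$
$S{\left(h \right)} = 5 h$ ($S{\left(h \right)} = h + 4 h = 5 h$)
$k = \frac{8}{5}$ ($k = \frac{-1 + \left(-9 + 2\right)}{7 - 12} = \frac{-1 - 7}{-5} = \left(-8\right) \left(- \frac{1}{5}\right) = \frac{8}{5} \approx 1.6$)
$\left(k - 19\right) S{\left(7 \right)} = \left(\frac{8}{5} - 19\right) 5 \cdot 7 = \left(- \frac{87}{5}\right) 35 = -609$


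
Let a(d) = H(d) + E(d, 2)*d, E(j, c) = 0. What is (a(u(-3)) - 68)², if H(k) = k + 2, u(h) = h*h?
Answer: 3249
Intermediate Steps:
u(h) = h²
H(k) = 2 + k
a(d) = 2 + d (a(d) = (2 + d) + 0*d = (2 + d) + 0 = 2 + d)
(a(u(-3)) - 68)² = ((2 + (-3)²) - 68)² = ((2 + 9) - 68)² = (11 - 68)² = (-57)² = 3249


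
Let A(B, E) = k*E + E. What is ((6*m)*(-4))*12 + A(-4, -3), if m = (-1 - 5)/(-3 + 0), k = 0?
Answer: -579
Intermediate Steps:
m = 2 (m = -6/(-3) = -6*(-⅓) = 2)
A(B, E) = E (A(B, E) = 0*E + E = 0 + E = E)
((6*m)*(-4))*12 + A(-4, -3) = ((6*2)*(-4))*12 - 3 = (12*(-4))*12 - 3 = -48*12 - 3 = -576 - 3 = -579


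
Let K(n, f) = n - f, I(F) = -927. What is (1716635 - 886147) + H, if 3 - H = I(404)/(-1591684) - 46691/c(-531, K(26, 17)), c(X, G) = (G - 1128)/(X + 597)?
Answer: 491425974008873/593698132 ≈ 8.2774e+5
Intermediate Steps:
c(X, G) = (-1128 + G)/(597 + X)
H = -1633200239543/593698132 (H = 3 - (-927/(-1591684) - 46691*(597 - 531)/(-1128 + (26 - 1*17))) = 3 - (-927*(-1/1591684) - 46691*66/(-1128 + (26 - 17))) = 3 - (927/1591684 - 46691*66/(-1128 + 9)) = 3 - (927/1591684 - 46691/((1/66)*(-1119))) = 3 - (927/1591684 - 46691/(-373/22)) = 3 - (927/1591684 - 46691*(-22/373)) = 3 - (927/1591684 + 1027202/373) = 3 - 1*1634981333939/593698132 = 3 - 1634981333939/593698132 = -1633200239543/593698132 ≈ -2750.9)
(1716635 - 886147) + H = (1716635 - 886147) - 1633200239543/593698132 = 830488 - 1633200239543/593698132 = 491425974008873/593698132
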